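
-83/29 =-2.86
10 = 10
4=4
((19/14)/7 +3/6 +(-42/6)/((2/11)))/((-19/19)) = 3705/98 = 37.81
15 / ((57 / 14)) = 70 / 19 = 3.68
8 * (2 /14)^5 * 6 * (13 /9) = 208 /50421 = 0.00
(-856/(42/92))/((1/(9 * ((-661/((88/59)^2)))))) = 16987847403/3388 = 5014122.61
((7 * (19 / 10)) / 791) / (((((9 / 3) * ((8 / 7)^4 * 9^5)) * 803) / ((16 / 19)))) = 2401 / 41149802580480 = 0.00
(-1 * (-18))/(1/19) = 342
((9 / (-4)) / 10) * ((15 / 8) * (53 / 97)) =-0.23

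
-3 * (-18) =54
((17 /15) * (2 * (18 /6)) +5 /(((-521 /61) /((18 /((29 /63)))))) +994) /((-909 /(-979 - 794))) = 14553588942 /7630045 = 1907.41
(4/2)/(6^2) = 1/18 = 0.06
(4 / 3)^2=16 / 9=1.78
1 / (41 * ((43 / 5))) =5 / 1763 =0.00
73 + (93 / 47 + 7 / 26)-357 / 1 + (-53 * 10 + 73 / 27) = -26693741 / 32994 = -809.05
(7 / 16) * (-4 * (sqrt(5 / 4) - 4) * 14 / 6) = 49 / 3 - 49 * sqrt(5) / 24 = 11.77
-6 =-6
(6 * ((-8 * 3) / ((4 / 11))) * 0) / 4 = 0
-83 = -83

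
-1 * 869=-869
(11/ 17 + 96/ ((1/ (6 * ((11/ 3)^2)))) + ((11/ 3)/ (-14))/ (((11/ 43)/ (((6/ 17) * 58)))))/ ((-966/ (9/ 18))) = -306373/ 76636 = -4.00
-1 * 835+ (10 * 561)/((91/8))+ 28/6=-92041/273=-337.15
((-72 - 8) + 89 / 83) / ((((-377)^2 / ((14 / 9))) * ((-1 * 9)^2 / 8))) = -733712 / 8599799403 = -0.00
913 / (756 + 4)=913 / 760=1.20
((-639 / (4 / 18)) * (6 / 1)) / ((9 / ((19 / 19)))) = -1917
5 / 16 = 0.31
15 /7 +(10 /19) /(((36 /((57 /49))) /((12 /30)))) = 316 /147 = 2.15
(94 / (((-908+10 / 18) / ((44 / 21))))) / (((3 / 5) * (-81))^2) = -103400 / 1125257427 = -0.00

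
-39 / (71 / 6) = -234 / 71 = -3.30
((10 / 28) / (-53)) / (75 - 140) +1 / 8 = 4827 / 38584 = 0.13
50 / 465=10 / 93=0.11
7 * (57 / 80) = 399 / 80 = 4.99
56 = 56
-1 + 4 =3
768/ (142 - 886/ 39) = 7488/ 1163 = 6.44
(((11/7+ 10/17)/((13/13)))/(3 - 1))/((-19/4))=-514/2261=-0.23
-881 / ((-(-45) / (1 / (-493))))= 881 / 22185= 0.04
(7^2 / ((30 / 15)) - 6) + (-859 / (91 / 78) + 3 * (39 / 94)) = -235742 / 329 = -716.54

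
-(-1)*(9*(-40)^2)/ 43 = 14400/ 43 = 334.88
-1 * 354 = -354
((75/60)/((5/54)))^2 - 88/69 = 49949/276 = 180.97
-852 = -852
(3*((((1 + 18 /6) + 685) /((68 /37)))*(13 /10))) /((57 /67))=22204403 /12920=1718.61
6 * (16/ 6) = 16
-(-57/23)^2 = -3249/529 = -6.14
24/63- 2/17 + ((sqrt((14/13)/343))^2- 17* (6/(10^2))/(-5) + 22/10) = 21688687/8121750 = 2.67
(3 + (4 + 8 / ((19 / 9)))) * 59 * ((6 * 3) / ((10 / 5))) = 108855 / 19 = 5729.21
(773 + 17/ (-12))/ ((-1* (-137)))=5.63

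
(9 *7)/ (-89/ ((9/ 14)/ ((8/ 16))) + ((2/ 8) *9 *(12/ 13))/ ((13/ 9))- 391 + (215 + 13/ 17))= -1628991/ 6283759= -0.26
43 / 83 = 0.52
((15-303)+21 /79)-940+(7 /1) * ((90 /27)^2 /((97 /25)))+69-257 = -96256439 /68967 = -1395.69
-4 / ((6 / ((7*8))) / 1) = -112 / 3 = -37.33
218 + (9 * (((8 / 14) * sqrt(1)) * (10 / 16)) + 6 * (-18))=1585 / 14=113.21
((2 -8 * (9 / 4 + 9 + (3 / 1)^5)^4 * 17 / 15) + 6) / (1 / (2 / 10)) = -6061937833339 / 800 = -7577422291.67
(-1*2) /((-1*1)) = 2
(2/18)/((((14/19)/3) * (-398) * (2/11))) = -209/33432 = -0.01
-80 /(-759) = 80 /759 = 0.11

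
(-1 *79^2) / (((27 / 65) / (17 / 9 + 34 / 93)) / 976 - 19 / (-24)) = -7881.49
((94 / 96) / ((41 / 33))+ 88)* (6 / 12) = 58245 / 1312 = 44.39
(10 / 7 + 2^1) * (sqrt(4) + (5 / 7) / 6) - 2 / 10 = 1731 / 245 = 7.07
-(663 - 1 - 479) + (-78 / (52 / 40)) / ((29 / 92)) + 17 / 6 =-64469 / 174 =-370.51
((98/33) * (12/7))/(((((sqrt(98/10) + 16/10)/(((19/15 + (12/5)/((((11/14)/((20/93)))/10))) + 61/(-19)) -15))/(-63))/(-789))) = 7484440517568/12899689 -6548885452872 * sqrt(5)/12899689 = -554998.85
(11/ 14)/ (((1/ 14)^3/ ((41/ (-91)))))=-12628/ 13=-971.38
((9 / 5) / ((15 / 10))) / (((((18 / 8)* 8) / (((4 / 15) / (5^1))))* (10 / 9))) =2 / 625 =0.00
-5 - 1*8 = -13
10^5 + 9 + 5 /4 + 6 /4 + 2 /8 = 100012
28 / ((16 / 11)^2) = 847 / 64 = 13.23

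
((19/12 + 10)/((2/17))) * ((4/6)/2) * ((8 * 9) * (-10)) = -23630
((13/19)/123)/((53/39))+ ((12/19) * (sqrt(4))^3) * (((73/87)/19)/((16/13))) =4217473/22749137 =0.19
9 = 9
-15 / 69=-5 / 23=-0.22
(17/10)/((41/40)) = 68/41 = 1.66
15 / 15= 1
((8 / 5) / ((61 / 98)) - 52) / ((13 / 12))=-180912 / 3965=-45.63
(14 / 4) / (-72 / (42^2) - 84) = -343 / 8236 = -0.04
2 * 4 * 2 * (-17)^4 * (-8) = -10690688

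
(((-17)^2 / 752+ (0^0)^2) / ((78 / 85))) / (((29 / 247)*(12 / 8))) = 560405 / 65424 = 8.57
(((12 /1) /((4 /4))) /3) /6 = 2 /3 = 0.67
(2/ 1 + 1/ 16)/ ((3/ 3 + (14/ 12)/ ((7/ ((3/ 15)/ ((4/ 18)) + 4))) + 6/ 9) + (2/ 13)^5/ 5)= 183790035/ 221292164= 0.83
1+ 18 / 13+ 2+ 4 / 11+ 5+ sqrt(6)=12.20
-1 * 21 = -21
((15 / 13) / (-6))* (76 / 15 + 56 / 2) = -248 / 39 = -6.36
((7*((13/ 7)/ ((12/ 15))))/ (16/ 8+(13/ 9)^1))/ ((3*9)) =65/ 372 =0.17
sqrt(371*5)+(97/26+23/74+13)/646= 8197/310726+sqrt(1855)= 43.10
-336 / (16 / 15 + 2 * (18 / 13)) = -16380 / 187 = -87.59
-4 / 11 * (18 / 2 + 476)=-1940 / 11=-176.36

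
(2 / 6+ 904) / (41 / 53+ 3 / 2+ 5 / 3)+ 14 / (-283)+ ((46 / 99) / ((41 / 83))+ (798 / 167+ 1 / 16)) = 904713268882475 / 3845855935152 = 235.24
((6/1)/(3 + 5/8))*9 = 432/29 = 14.90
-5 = -5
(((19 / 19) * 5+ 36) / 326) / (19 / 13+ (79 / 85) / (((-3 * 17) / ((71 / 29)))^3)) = 146571879452895 / 1703193906762488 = 0.09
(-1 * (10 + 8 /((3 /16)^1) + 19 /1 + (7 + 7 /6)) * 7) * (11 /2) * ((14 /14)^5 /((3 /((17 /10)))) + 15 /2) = -4462843 /180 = -24793.57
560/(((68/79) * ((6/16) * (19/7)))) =619360/969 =639.17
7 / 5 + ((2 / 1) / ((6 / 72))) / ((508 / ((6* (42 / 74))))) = 36673 / 23495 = 1.56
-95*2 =-190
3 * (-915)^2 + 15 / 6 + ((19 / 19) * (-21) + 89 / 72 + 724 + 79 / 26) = 2351592149 / 936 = 2512384.77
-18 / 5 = -3.60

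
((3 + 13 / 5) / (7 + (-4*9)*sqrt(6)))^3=-6261325056*sqrt(6) / 57669043697875 - 3592203328 / 57669043697875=-0.00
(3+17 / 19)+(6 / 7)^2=4310 / 931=4.63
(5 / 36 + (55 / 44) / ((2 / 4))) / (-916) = -95 / 32976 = -0.00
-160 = -160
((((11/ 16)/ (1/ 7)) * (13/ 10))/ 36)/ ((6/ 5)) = 1001/ 6912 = 0.14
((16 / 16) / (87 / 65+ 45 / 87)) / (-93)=-1885 / 325314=-0.01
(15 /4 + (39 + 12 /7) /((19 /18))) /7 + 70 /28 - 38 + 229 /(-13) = -119933 /2548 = -47.07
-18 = -18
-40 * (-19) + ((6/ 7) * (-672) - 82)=102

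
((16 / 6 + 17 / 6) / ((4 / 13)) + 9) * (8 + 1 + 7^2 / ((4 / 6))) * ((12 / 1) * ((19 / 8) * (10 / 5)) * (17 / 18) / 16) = 3819475 / 512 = 7459.91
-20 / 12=-5 / 3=-1.67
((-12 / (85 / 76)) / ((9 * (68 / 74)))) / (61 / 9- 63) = 8436 / 365585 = 0.02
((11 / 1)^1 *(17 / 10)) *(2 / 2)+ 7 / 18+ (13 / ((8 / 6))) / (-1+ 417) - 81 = -61.89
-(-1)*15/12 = 5/4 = 1.25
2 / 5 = 0.40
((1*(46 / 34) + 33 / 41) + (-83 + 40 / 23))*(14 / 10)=-8876707 / 80155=-110.74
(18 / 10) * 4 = 36 / 5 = 7.20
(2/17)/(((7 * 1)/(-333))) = -666/119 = -5.60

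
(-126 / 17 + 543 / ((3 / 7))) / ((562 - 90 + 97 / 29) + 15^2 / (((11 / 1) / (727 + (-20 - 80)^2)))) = 0.01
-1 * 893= -893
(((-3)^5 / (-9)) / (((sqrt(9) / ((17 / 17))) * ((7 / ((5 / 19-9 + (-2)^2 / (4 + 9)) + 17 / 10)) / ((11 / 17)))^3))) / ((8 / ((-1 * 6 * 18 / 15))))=495033423925137471 / 253940367614570000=1.95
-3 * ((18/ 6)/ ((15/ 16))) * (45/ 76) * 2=-11.37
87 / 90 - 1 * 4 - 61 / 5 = -457 / 30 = -15.23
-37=-37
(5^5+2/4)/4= 6251/8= 781.38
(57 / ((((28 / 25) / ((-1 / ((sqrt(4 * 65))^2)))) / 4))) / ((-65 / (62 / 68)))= 1767 / 160888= 0.01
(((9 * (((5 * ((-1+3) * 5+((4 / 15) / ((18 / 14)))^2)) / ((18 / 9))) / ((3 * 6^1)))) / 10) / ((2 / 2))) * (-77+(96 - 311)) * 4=-26722964 / 18225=-1466.28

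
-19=-19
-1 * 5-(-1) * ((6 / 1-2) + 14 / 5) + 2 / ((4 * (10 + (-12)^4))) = 373433 / 207460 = 1.80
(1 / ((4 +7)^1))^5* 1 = 0.00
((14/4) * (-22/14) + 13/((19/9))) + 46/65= 3373/2470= 1.37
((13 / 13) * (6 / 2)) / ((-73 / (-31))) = 93 / 73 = 1.27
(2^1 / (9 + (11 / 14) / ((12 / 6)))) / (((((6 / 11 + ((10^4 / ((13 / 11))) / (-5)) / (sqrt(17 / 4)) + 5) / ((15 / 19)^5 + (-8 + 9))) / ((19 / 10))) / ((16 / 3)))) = -0.00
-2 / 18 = -1 / 9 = -0.11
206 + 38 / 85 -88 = 10068 / 85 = 118.45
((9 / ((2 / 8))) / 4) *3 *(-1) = -27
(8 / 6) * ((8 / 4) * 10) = 80 / 3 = 26.67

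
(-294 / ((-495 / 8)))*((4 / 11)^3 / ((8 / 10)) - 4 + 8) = 4236736 / 219615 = 19.29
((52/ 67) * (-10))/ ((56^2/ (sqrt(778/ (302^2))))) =-0.00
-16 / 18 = -8 / 9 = -0.89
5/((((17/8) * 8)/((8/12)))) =10/51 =0.20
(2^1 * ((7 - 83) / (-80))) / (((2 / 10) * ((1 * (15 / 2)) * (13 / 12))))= 76 / 65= 1.17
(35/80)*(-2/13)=-7/104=-0.07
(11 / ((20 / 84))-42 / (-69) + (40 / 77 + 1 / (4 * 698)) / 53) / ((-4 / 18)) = -552128150439 / 2620654960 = -210.68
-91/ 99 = -0.92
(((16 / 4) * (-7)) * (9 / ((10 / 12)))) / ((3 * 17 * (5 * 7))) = -0.17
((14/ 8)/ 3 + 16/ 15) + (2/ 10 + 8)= 197/ 20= 9.85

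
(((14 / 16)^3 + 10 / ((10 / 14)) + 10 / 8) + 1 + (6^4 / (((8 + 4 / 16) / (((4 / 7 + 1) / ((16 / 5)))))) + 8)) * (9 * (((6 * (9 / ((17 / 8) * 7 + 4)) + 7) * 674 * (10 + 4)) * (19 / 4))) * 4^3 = 31387454731179 / 1208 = 25982992327.13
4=4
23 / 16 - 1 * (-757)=12135 / 16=758.44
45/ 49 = 0.92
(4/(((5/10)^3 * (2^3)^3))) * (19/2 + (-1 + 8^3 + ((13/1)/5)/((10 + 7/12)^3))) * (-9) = -95956905987/327741280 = -292.78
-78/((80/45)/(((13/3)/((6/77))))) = -39039/16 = -2439.94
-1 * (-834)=834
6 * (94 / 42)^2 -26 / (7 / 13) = -2680 / 147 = -18.23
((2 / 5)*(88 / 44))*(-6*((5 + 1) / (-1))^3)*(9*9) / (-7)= -419904 / 35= -11997.26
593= 593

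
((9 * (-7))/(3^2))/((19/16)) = -112/19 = -5.89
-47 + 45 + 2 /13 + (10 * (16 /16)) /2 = 41 /13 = 3.15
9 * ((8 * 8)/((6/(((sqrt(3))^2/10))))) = 144/5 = 28.80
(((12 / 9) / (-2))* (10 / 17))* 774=-5160 / 17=-303.53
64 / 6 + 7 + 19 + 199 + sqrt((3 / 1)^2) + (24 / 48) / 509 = 728891 / 3054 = 238.67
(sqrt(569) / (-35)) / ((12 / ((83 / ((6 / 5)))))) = -83 * sqrt(569) / 504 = -3.93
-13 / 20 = -0.65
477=477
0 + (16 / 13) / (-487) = -16 / 6331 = -0.00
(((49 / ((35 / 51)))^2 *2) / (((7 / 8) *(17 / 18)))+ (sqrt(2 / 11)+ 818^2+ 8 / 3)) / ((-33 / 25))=-51109844 / 99-25 *sqrt(22) / 363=-516261.37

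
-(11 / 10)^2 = -121 / 100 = -1.21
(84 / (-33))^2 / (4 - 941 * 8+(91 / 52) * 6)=-1568 / 1818267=-0.00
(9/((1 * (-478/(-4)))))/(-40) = -9/4780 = -0.00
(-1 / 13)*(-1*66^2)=4356 / 13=335.08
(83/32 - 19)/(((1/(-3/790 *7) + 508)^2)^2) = -102102525/304667455603630592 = -0.00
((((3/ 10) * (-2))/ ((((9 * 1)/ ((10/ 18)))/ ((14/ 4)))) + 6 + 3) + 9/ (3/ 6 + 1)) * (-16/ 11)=-584/ 27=-21.63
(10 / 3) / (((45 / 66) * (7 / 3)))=44 / 21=2.10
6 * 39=234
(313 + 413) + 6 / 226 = 726.03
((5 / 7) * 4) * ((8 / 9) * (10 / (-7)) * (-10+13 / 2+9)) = -8800 / 441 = -19.95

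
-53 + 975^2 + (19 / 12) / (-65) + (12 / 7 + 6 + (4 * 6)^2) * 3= 5199684227 / 5460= 952323.12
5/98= 0.05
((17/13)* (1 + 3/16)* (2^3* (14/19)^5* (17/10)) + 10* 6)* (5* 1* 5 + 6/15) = 69482929868/42354325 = 1640.52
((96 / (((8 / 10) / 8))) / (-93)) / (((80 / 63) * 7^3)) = -36 / 1519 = -0.02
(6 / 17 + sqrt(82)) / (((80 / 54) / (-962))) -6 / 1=-6115.30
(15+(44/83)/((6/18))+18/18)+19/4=7417/332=22.34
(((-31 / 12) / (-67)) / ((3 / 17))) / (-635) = -527 / 1531620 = -0.00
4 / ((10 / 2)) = 4 / 5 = 0.80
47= 47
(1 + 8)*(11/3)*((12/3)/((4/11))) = 363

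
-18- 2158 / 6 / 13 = -137 / 3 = -45.67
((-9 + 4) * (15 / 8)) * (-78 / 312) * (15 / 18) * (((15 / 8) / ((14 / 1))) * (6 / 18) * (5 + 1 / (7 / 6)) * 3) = 76875 / 50176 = 1.53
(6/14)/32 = 3/224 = 0.01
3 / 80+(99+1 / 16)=991 / 10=99.10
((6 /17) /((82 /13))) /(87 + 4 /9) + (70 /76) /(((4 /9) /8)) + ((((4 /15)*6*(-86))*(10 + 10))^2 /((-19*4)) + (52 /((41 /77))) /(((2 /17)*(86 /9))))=-44613032946277 /448156363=-99547.92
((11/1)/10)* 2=11/5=2.20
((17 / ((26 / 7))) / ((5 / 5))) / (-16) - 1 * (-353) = 146729 / 416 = 352.71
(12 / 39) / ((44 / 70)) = 70 / 143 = 0.49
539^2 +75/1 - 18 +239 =290817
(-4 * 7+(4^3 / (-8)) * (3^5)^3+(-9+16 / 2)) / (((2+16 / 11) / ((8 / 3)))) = -5050816540 / 57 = -88610816.49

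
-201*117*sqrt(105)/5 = -23517*sqrt(105)/5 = -48195.51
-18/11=-1.64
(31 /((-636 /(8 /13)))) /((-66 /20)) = 620 /68211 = 0.01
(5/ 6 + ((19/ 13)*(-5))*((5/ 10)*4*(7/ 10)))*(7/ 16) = -5131/ 1248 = -4.11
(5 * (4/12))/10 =1/6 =0.17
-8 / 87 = -0.09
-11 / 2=-5.50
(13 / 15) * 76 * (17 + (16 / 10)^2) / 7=161044 / 875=184.05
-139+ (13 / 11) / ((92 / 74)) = -69853 / 506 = -138.05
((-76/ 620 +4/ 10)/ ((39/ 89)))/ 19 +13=1496942/ 114855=13.03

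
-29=-29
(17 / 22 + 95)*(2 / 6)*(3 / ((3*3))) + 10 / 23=50441 / 4554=11.08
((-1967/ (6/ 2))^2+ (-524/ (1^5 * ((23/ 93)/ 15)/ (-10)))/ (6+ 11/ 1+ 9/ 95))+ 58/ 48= 150768497531/ 336168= 448491.52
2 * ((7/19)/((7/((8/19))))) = 16/361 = 0.04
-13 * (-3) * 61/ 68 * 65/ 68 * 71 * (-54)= -296435295/ 2312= -128215.96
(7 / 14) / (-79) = -1 / 158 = -0.01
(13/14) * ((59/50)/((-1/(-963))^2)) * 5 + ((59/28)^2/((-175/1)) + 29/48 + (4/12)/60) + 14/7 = 392099927126/77175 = 5080659.89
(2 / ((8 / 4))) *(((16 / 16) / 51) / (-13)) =-1 / 663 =-0.00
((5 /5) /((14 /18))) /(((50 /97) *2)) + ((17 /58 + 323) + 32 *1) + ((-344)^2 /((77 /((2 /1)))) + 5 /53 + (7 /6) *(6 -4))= 121874507483 /35504700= 3432.63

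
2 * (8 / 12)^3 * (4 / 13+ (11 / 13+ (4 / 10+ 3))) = 4736 / 1755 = 2.70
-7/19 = -0.37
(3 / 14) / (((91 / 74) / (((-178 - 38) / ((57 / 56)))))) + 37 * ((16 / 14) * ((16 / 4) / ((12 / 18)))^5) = 568454976 / 1729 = 328776.74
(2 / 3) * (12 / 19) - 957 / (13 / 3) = -54445 / 247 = -220.43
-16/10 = -8/5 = -1.60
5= 5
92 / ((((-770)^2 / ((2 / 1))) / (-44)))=-184 / 13475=-0.01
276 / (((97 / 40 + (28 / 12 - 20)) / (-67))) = 2219040 / 1829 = 1213.25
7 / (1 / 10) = 70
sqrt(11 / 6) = sqrt(66) / 6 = 1.35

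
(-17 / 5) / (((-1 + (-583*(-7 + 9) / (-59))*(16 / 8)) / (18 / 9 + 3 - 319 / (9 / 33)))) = 3504482 / 34095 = 102.79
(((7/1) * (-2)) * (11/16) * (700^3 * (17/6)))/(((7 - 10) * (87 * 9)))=28061687500/7047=3982075.71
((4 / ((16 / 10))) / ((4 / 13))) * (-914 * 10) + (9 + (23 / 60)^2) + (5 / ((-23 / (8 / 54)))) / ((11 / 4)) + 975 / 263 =-74249.66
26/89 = 0.29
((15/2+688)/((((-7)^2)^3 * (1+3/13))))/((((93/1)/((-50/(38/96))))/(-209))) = 4972825/3647119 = 1.36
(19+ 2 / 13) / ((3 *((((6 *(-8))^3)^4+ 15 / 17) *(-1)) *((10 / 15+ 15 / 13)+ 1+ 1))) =-1411 / 126301580022485411169001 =-0.00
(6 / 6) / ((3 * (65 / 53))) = 53 / 195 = 0.27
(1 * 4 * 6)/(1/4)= 96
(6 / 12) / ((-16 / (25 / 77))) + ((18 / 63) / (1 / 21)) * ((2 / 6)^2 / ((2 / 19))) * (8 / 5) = 374153 / 36960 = 10.12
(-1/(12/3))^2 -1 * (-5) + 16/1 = 337/16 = 21.06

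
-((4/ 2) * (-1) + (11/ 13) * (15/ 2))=-113/ 26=-4.35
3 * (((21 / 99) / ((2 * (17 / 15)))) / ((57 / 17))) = 35 / 418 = 0.08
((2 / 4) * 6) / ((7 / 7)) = 3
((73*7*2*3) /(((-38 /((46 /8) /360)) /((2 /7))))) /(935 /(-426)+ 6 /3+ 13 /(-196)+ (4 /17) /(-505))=10029410797 /7126462772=1.41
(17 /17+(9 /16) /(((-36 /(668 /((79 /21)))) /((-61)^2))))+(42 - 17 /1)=-10298.01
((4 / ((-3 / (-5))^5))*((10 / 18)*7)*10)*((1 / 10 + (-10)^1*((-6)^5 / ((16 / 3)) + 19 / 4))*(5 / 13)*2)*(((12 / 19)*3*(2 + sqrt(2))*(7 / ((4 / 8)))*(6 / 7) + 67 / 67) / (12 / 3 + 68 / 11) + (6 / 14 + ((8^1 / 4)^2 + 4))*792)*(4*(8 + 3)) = 14653705000000*sqrt(2) / 6669 + 1183538539304687500 / 180063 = 6576021020143.72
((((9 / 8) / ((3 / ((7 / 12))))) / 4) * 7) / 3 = 49 / 384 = 0.13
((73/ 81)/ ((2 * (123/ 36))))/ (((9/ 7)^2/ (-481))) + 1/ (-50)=-172143367/ 4483350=-38.40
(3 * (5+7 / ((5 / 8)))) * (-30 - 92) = -29646 / 5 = -5929.20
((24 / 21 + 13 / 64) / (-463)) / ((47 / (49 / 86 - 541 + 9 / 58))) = 406254969 / 12156913216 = 0.03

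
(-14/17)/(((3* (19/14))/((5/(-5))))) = 196/969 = 0.20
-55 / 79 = -0.70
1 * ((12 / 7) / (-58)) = -6 / 203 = -0.03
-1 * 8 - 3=-11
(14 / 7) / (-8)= -1 / 4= -0.25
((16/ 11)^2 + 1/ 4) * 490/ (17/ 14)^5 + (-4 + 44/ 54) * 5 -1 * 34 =1805196512044/ 4638672819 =389.16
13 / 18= 0.72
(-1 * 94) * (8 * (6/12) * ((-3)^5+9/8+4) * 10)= 894410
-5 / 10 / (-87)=1 / 174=0.01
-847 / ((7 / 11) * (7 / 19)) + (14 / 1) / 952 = -1719645 / 476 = -3612.70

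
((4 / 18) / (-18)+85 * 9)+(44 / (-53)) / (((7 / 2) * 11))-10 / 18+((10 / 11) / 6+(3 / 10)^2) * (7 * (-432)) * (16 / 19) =23456039021 / 157016475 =149.39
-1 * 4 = -4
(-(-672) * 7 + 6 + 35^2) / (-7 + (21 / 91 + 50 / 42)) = -1620255 / 1523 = -1063.86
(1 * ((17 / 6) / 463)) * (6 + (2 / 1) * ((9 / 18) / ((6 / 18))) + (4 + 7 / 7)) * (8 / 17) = 56 / 1389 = 0.04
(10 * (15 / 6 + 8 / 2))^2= 4225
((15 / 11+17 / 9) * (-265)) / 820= -8533 / 8118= -1.05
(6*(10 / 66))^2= 100 / 121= 0.83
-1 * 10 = -10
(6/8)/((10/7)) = 21/40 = 0.52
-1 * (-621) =621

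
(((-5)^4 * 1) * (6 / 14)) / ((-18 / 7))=-625 / 6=-104.17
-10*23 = -230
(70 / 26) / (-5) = -7 / 13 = -0.54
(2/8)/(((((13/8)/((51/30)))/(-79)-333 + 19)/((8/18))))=-5372/15181857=-0.00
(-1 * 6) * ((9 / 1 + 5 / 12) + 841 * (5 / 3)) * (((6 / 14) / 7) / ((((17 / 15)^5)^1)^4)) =-2413138809018802642822265625 / 56899239693066015313622414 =-42.41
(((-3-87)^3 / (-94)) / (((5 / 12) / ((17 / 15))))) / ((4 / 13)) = 3222180 / 47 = 68557.02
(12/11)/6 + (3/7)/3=0.32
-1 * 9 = -9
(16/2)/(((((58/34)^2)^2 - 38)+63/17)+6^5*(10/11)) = 3674924/3235432991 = 0.00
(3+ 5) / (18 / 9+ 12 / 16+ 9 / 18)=32 / 13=2.46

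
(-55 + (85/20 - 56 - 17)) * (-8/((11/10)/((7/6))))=1050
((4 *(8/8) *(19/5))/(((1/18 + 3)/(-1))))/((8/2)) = -342/275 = -1.24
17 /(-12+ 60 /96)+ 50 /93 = -8098 /8463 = -0.96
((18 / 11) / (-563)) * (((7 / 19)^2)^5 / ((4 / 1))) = -2542277241 / 75939386669123186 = -0.00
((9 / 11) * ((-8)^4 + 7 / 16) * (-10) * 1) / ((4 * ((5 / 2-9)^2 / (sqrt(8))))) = -2949435 * sqrt(2) / 7436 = -560.94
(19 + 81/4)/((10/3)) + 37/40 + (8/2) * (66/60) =171/10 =17.10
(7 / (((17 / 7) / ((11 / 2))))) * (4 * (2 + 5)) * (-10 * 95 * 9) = -64518300 / 17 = -3795194.12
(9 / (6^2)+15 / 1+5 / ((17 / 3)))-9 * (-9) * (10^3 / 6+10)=974177 / 68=14326.13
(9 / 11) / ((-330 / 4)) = -6 / 605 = -0.01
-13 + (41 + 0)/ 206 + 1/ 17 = -44623/ 3502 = -12.74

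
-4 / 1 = -4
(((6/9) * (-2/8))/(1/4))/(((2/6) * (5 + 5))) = -1/5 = -0.20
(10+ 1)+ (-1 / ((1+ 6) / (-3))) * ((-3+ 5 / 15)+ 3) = 78 / 7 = 11.14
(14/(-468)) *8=-28/117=-0.24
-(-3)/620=3/620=0.00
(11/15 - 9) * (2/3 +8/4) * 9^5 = -6508512/5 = -1301702.40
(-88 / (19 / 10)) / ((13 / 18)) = -15840 / 247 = -64.13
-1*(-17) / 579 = 17 / 579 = 0.03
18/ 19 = 0.95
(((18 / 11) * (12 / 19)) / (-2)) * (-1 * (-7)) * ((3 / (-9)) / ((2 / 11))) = 126 / 19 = 6.63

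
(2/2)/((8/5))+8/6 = 47/24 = 1.96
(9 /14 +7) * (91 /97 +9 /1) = 75.96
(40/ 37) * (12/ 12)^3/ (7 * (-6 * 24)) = -0.00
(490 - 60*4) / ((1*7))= 250 / 7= 35.71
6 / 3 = 2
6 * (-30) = -180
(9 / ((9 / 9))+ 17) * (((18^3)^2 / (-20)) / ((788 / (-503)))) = 28224103.14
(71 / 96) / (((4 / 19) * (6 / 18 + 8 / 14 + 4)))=9443 / 13184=0.72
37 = 37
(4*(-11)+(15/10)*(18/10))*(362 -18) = -71036/5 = -14207.20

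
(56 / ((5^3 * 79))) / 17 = 0.00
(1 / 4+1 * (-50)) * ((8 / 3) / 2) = -66.33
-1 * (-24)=24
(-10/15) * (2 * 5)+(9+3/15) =38/15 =2.53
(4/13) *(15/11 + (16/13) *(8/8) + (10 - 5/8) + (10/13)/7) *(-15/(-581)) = 1450965/15121106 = 0.10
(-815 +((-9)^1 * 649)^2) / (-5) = -34116466 / 5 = -6823293.20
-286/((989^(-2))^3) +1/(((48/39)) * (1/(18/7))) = -14987590195985856424859/56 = -267635539214033150443.91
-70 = -70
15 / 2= 7.50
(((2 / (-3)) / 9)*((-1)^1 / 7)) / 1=2 / 189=0.01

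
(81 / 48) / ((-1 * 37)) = -27 / 592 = -0.05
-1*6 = -6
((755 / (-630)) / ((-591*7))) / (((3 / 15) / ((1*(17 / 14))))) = 12835 / 7297668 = 0.00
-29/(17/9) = -15.35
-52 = -52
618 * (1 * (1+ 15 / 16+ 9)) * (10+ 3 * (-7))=-594825 / 8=-74353.12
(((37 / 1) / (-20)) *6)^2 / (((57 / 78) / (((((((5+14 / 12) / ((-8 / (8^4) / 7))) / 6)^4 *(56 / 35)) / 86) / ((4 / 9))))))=10748694999310769586176 / 8272125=1299387400373032.27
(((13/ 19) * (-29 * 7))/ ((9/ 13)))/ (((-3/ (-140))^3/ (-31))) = 2918290648000/ 4617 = 632075080.79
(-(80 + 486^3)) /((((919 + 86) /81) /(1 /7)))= -3099366072 /2345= -1321691.29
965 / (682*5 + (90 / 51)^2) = 55777 / 197278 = 0.28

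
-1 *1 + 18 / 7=1.57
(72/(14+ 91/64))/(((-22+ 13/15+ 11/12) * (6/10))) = -153600/399077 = -0.38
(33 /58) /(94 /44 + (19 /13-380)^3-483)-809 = -61508218088032016 /76029935830945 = -809.00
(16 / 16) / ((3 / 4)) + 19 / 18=43 / 18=2.39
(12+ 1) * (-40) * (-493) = 256360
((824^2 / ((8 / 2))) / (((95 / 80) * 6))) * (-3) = -1357952 / 19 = -71471.16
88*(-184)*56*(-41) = 37176832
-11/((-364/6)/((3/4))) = 99/728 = 0.14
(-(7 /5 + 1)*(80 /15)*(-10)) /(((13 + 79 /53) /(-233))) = -12349 /6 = -2058.17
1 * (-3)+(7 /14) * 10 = 2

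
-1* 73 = -73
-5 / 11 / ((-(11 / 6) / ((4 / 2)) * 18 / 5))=50 / 363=0.14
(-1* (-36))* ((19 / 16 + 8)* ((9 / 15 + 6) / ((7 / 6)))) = 18711 / 10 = 1871.10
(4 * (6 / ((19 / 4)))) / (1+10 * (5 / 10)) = 0.84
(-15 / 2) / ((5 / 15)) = -45 / 2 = -22.50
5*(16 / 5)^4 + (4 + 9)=537.29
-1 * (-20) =20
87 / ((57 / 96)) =146.53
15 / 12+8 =37 / 4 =9.25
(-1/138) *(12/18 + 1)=-5/414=-0.01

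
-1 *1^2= -1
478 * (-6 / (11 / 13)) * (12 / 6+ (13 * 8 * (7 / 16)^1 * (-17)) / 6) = 4731961 / 11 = 430178.27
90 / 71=1.27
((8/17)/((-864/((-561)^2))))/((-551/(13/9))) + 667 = 39718577/59508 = 667.45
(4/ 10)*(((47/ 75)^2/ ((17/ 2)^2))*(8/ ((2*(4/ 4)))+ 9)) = 229736/ 8128125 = 0.03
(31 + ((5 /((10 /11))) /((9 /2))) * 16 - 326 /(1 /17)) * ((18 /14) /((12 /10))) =-247115 /42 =-5883.69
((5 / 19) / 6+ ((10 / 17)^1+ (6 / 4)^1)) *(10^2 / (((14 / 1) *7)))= 103300 / 47481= 2.18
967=967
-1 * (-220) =220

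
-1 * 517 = -517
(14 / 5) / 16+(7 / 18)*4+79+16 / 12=29543 / 360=82.06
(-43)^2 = 1849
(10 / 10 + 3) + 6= 10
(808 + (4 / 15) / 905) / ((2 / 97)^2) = 25800898759 / 13575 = 1900618.69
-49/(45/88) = -4312/45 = -95.82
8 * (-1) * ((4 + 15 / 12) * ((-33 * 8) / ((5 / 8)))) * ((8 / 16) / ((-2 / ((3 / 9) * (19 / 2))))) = -70224 / 5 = -14044.80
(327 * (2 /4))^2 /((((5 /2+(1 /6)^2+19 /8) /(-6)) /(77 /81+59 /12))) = -67757343 /353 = -191947.15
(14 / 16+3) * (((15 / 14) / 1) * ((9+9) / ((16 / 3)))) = 12555 / 896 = 14.01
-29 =-29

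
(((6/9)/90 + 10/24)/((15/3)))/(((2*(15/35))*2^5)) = 1603/518400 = 0.00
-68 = -68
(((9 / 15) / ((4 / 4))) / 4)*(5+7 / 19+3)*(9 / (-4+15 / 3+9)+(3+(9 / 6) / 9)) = 9699 / 1900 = 5.10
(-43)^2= 1849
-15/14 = -1.07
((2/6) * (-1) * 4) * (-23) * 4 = 368/3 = 122.67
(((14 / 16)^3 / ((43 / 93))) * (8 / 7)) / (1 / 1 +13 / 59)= 89621 / 66048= 1.36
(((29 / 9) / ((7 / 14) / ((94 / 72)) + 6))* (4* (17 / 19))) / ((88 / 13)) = 301223 / 1128600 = 0.27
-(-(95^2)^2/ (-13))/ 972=-81450625/ 12636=-6445.92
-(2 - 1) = -1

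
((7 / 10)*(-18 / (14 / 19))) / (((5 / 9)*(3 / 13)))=-6669 / 50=-133.38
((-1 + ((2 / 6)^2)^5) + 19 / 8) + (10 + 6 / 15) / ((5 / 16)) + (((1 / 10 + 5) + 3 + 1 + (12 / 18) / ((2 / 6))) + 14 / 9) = 558728399 / 11809800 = 47.31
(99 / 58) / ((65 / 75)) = 1485 / 754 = 1.97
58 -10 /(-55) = 640 /11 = 58.18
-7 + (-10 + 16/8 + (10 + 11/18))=-79/18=-4.39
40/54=20/27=0.74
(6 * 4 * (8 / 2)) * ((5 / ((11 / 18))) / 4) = 2160 / 11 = 196.36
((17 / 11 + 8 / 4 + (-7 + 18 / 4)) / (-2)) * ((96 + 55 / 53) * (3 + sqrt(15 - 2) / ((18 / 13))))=-354867 / 2332 - 1537757 * sqrt(13) / 41976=-284.26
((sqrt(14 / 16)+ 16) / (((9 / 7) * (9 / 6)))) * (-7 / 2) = -784 / 27-49 * sqrt(14) / 108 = -30.73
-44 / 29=-1.52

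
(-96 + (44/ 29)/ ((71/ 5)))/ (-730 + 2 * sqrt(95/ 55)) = 49361 * sqrt(209)/ 1508686952 + 198184415/ 1508686952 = 0.13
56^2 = 3136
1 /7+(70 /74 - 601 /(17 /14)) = -2174432 /4403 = -493.85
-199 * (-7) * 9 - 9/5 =62676/5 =12535.20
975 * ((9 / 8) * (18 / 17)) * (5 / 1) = 5806.99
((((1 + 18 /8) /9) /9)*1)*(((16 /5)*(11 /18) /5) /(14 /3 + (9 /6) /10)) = 1144 /351135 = 0.00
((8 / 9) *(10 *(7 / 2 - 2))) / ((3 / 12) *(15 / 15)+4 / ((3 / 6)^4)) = 160 / 771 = 0.21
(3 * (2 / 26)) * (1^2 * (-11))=-33 / 13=-2.54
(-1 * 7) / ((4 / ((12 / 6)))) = -7 / 2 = -3.50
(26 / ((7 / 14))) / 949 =4 / 73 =0.05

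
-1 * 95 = -95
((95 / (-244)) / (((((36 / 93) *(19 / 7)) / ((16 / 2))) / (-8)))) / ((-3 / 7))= -30380 / 549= -55.34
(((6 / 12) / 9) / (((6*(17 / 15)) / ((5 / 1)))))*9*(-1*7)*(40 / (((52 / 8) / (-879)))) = 3076500 / 221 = 13920.81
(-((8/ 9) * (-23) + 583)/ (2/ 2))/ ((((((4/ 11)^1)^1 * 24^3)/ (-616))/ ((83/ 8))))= 355933963/ 497664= 715.21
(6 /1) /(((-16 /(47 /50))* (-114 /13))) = 0.04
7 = 7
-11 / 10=-1.10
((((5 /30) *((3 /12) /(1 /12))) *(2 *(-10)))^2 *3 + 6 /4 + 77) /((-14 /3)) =-2271 /28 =-81.11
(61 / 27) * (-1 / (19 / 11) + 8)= 2867 / 171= 16.77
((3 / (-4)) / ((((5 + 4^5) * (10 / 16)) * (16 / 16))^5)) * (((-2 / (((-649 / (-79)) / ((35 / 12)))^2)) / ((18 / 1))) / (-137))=-3195392 / 4585265965393516092949875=-0.00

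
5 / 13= 0.38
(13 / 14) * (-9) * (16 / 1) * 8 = -7488 / 7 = -1069.71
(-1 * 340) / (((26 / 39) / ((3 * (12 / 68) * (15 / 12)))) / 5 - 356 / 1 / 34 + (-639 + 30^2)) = -3901500 / 2877137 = -1.36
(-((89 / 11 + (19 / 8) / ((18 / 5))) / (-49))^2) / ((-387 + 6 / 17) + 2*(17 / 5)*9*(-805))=3266164457 / 5085033779992320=0.00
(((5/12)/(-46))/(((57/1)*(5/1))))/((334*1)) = -1/10508976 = -0.00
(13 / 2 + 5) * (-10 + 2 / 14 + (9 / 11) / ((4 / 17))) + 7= -40883 / 616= -66.37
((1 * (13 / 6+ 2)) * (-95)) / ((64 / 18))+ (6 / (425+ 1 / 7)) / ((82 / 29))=-9055469 / 81344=-111.32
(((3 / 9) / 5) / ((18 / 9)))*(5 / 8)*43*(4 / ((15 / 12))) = 43 / 15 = 2.87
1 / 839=0.00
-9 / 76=-0.12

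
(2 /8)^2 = 1 /16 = 0.06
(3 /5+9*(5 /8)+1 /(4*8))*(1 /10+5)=51051 /1600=31.91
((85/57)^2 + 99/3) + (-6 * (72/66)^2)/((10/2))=66430274/1965645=33.80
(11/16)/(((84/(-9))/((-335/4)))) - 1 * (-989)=1783343/1792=995.17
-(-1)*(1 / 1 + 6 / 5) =11 / 5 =2.20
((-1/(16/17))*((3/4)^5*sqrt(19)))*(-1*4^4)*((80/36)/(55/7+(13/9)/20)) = 722925*sqrt(19)/39964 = 78.85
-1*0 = 0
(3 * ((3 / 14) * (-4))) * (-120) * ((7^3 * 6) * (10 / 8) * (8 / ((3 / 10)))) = 21168000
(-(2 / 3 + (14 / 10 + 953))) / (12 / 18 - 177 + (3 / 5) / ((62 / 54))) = 222053 / 40876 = 5.43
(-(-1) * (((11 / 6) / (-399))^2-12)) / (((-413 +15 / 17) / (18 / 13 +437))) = 6663100325813 / 521989512408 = 12.76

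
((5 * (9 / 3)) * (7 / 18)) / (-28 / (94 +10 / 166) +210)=39035 / 1403268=0.03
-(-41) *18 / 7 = 738 / 7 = 105.43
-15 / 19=-0.79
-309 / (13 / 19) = -5871 / 13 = -451.62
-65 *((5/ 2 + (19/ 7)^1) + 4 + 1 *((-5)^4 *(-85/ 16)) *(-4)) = -24188645/ 28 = -863880.18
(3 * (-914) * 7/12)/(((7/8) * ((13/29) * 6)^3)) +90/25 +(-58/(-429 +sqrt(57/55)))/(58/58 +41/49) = -45170070112529/500365552635 +1421 * sqrt(3135)/455498910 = -90.27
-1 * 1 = -1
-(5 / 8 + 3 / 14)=-47 / 56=-0.84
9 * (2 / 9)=2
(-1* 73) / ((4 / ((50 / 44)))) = -1825 / 88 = -20.74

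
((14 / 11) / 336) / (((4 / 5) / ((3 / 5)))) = 1 / 352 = 0.00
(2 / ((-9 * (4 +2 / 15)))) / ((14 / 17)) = -0.07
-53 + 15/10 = -103/2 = -51.50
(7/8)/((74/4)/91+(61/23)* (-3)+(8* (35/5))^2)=14651/52379364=0.00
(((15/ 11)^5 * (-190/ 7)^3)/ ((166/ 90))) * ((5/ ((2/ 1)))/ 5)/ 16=-29298111328125/ 18339843676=-1597.51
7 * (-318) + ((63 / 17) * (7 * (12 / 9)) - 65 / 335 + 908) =-1462027 / 1139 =-1283.61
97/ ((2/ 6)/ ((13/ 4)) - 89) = -3783/ 3467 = -1.09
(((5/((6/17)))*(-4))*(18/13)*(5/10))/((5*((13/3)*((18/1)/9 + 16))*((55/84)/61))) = -87108/9295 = -9.37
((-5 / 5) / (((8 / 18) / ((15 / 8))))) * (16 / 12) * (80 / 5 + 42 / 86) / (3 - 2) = -92.75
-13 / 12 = -1.08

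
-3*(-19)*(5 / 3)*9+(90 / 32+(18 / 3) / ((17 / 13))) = 234573 / 272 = 862.40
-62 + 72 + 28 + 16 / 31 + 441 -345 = 4170 / 31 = 134.52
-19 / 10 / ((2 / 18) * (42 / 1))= -57 / 140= -0.41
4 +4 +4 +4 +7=23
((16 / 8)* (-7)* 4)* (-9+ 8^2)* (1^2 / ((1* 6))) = -1540 / 3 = -513.33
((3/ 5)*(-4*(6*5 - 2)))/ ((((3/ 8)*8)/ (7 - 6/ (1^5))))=-112/ 5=-22.40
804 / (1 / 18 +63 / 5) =1080 / 17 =63.53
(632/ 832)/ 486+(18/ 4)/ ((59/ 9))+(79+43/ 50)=6005046989/ 74552400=80.55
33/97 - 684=-66315/97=-683.66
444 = 444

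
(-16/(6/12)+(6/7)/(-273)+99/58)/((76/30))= -16789875/1403948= -11.96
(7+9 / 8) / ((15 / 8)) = 13 / 3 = 4.33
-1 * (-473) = 473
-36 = -36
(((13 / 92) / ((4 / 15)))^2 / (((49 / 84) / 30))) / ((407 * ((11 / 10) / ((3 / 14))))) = 25666875 / 3713546144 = 0.01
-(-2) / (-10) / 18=-1 / 90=-0.01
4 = 4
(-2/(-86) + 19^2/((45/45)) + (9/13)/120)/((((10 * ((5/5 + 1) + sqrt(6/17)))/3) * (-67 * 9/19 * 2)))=-2607452707/2786503200 + 153379571 * sqrt(102)/5573006400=-0.66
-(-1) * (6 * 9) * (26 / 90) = 78 / 5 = 15.60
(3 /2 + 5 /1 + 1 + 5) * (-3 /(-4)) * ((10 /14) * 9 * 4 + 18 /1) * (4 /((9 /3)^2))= 1275 /7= 182.14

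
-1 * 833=-833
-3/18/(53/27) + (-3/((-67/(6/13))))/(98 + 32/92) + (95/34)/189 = -3909280406/55917288063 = -0.07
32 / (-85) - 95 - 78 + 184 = 903 / 85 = 10.62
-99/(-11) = 9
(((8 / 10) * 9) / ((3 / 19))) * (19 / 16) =1083 / 20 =54.15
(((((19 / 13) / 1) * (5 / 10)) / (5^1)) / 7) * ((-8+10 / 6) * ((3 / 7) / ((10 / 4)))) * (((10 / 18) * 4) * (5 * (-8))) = 11552 / 5733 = 2.02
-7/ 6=-1.17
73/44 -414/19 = -16829/836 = -20.13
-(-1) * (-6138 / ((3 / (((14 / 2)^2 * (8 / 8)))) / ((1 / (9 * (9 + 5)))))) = -2387 / 3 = -795.67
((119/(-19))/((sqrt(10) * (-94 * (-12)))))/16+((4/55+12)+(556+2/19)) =593746/1045 -119 * sqrt(10)/3429120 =568.18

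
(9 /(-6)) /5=-3 /10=-0.30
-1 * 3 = -3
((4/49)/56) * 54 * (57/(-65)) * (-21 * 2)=9234/3185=2.90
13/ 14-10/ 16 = 0.30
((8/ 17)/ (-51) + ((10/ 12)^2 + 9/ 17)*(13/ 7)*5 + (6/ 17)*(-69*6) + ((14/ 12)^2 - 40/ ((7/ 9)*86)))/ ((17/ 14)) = -23312946/ 211259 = -110.35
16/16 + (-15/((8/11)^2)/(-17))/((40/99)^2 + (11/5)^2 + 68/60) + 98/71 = 308048027777/116151328768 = 2.65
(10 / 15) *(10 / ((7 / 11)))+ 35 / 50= 2347 / 210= 11.18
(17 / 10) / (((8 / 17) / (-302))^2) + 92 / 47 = 5265016431 / 7520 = 700135.16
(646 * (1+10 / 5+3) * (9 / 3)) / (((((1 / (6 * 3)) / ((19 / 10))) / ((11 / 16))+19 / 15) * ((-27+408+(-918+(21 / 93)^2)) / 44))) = -578029362570 / 794200813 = -727.81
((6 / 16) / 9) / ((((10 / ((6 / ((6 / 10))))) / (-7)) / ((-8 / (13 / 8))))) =56 / 39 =1.44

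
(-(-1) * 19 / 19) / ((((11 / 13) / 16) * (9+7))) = 1.18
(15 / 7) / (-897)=-5 / 2093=-0.00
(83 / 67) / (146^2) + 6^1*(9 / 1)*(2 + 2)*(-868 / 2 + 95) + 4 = -73220.00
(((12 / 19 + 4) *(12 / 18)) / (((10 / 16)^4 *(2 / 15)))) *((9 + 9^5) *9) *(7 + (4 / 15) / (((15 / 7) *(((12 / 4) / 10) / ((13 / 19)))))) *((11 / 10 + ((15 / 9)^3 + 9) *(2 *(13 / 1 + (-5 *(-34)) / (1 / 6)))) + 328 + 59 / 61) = 10367271457615862530048 / 619340625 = 16739207859351.81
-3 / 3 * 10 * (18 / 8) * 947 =-42615 / 2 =-21307.50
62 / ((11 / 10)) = 620 / 11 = 56.36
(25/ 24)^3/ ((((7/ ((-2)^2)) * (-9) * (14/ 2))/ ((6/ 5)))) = -3125/ 254016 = -0.01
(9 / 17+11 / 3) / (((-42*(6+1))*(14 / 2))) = -107 / 52479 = -0.00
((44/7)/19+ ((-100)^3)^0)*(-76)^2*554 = 29809632/7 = 4258518.86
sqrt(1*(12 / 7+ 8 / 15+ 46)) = sqrt(531930) / 105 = 6.95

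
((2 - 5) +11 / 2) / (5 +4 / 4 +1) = 5 / 14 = 0.36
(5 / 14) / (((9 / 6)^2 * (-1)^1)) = -0.16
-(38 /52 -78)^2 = -4036081 /676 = -5970.53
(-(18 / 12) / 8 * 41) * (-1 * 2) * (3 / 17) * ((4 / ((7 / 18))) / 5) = 3321 / 595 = 5.58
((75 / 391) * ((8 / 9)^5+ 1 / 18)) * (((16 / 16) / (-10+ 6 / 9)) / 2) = -106025 / 16901136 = -0.01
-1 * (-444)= 444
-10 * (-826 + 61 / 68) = 280535 / 34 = 8251.03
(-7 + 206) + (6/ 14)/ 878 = 1223057/ 6146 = 199.00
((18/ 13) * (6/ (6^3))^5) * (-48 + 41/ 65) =-3079/ 2838551040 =-0.00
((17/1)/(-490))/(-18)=17/8820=0.00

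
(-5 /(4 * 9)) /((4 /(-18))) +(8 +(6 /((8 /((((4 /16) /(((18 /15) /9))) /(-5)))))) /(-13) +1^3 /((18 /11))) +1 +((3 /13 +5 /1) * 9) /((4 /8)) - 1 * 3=379685 /3744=101.41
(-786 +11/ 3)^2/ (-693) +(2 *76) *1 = -4560385/ 6237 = -731.18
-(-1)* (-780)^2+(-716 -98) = 607586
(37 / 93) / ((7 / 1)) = 37 / 651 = 0.06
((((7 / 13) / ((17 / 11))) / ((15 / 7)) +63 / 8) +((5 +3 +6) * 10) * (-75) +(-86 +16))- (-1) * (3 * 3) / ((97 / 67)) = -27154023011 / 2572440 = -10555.75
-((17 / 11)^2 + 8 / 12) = -1109 / 363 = -3.06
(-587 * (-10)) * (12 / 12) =5870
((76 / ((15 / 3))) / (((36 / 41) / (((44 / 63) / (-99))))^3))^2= 27436602096016 / 441462093701416239663225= 0.00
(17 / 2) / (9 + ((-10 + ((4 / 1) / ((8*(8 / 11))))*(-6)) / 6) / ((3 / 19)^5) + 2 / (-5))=-495720 / 1398494383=-0.00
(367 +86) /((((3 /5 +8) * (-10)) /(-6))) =1359 /43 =31.60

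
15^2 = 225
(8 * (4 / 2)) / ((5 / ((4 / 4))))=16 / 5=3.20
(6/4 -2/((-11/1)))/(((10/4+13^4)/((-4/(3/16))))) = -2368/1885191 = -0.00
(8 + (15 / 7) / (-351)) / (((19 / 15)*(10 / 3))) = 6547 / 3458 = 1.89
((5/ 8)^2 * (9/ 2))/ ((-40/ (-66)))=2.90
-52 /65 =-4 /5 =-0.80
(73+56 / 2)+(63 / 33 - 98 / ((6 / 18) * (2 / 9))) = -13421 / 11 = -1220.09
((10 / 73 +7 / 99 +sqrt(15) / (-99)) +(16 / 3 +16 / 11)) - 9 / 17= 794426 / 122859 - sqrt(15) / 99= 6.43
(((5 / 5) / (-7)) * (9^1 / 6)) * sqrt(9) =-9 / 14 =-0.64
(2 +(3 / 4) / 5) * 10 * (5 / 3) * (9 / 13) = 24.81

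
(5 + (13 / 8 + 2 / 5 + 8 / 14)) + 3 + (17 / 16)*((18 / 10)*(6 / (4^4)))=152553 / 14336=10.64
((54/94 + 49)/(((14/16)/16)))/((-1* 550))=-29824/18095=-1.65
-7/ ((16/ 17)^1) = -119/ 16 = -7.44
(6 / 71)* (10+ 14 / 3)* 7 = 616 / 71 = 8.68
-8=-8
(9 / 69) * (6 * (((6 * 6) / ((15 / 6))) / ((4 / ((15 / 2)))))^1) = 486 / 23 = 21.13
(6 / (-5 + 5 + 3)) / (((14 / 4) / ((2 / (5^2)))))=8 / 175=0.05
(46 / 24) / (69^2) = 1 / 2484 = 0.00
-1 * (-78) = 78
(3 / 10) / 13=3 / 130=0.02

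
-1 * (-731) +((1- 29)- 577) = 126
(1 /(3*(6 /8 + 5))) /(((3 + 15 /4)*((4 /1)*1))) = 4 /1863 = 0.00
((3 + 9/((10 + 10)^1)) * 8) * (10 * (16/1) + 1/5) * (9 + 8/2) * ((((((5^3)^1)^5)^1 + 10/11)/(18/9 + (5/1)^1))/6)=16079644775869623/385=41765311106154.86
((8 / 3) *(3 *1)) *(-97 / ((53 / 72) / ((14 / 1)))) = -782208 / 53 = -14758.64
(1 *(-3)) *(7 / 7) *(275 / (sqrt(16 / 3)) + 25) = -825 *sqrt(3) / 4 - 75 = -432.24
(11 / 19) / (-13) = -0.04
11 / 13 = 0.85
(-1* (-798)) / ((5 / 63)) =50274 / 5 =10054.80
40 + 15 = 55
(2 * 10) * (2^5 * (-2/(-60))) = 64/3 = 21.33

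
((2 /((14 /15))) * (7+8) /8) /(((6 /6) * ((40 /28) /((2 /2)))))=45 /16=2.81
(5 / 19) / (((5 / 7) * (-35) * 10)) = -1 / 950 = -0.00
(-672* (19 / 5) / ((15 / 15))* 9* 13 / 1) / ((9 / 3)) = -497952 / 5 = -99590.40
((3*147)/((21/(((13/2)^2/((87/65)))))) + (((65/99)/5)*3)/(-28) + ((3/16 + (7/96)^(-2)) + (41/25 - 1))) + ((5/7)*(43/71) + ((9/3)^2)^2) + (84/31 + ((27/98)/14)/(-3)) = 270473188000781/288992180400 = 935.92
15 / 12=5 / 4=1.25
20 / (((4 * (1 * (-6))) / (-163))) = 815 / 6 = 135.83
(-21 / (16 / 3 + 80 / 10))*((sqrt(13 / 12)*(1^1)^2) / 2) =-21*sqrt(39) / 160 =-0.82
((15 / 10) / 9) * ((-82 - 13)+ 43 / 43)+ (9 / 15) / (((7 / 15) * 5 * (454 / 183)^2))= -338156617 / 21642180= -15.62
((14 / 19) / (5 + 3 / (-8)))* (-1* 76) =-448 / 37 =-12.11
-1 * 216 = -216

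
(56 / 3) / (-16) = -7 / 6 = -1.17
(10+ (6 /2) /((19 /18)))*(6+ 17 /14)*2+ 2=24910 /133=187.29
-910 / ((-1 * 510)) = 91 / 51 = 1.78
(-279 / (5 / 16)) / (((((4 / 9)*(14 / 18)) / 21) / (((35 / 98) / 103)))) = -135594 / 721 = -188.06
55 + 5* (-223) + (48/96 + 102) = -1915/2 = -957.50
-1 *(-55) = 55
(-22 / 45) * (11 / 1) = -242 / 45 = -5.38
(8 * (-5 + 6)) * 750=6000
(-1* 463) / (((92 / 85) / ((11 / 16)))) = -432905 / 1472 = -294.09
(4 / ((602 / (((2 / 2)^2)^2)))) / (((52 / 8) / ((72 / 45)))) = 32 / 19565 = 0.00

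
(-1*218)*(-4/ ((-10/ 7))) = -3052/ 5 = -610.40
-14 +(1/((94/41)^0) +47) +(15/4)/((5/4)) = 37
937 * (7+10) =15929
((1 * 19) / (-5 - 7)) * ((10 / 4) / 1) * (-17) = 1615 / 24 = 67.29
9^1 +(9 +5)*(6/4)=30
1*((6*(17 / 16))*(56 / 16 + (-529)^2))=28544139 / 16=1784008.69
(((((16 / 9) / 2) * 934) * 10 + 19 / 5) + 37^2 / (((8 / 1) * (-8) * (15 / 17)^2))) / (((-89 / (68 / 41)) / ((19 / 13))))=-2961936809 / 13136400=-225.48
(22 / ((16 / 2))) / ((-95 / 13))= -143 / 380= -0.38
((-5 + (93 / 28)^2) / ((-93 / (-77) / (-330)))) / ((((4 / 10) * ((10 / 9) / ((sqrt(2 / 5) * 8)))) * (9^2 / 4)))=-572209 * sqrt(10) / 1953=-926.51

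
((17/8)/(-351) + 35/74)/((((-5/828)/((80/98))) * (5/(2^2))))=-17852048/353535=-50.50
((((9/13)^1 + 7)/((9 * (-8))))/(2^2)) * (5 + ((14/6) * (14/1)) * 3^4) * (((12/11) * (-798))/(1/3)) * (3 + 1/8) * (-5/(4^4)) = -11286.69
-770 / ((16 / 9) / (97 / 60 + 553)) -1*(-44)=-7685579 / 32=-240174.34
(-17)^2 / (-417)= -289 / 417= -0.69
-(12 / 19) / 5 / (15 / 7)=-28 / 475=-0.06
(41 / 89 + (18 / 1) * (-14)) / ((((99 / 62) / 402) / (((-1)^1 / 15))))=185991196 / 44055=4221.80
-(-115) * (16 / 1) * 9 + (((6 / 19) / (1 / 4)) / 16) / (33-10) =14473443 / 874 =16560.00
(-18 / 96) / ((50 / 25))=-3 / 32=-0.09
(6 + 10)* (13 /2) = 104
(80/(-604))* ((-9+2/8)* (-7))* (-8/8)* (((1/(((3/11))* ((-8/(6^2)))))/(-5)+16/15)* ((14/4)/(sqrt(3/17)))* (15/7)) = 160475* sqrt(51)/1812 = 632.46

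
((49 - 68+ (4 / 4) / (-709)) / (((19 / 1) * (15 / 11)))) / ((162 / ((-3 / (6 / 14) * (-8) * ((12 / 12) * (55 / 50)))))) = -22821568 / 81836325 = -0.28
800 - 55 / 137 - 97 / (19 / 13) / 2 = 766.41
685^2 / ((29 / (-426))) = -199889850 / 29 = -6892753.45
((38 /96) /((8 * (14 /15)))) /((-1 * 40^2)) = -19 /573440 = -0.00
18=18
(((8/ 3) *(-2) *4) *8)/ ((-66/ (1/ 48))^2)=-1/ 58806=-0.00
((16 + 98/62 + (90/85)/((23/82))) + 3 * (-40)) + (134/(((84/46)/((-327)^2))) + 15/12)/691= 2639892162115/234517108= 11256.71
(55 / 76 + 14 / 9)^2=2430481 / 467856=5.19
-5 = -5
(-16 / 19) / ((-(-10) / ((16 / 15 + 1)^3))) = -238328 / 320625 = -0.74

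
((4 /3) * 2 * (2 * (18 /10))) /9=16 /15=1.07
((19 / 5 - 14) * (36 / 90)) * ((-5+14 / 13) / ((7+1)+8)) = 2601 / 2600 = 1.00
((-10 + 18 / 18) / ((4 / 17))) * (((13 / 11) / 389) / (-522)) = 0.00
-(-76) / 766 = 0.10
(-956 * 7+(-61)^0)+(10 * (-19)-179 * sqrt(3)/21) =-6881-179 * sqrt(3)/21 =-6895.76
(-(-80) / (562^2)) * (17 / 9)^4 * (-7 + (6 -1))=-3340840 / 518063121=-0.01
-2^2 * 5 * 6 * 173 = -20760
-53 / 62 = -0.85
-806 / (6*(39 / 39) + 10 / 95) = -7657 / 58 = -132.02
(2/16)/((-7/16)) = -2/7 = -0.29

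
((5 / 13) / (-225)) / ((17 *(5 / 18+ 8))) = -2 / 164645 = -0.00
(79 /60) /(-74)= -79 /4440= -0.02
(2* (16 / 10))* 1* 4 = 64 / 5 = 12.80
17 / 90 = 0.19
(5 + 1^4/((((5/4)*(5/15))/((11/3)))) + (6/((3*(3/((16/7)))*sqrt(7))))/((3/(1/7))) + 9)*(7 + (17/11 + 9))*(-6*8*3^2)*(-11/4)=74112*sqrt(7)/343 + 2376216/5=475814.87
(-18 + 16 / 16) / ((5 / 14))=-238 / 5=-47.60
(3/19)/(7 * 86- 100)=3/9538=0.00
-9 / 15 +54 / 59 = 93 / 295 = 0.32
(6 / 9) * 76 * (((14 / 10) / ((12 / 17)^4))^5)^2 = 88652473262002985828432979303828474287042861265381002328931 / 53824642381680412008645833313539158179840000000000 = 1647061073.50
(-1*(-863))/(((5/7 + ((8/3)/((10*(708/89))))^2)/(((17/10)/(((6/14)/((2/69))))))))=112608800955/811913156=138.70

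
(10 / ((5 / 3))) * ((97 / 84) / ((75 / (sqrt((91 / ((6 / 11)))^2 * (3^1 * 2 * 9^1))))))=13871 * sqrt(6) / 300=113.26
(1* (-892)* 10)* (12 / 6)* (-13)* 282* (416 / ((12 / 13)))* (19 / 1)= 560010730240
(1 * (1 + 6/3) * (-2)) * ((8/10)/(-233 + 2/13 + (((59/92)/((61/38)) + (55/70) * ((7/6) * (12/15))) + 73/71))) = 186475536/8961903557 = 0.02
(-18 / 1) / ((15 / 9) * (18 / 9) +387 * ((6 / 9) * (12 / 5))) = -135 / 4669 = -0.03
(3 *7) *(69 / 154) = 207 / 22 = 9.41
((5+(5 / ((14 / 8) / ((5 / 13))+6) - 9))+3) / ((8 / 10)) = -555 / 844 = -0.66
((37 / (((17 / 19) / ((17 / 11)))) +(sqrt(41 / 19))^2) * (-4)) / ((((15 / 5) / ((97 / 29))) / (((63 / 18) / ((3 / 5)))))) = -93756320 / 54549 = -1718.75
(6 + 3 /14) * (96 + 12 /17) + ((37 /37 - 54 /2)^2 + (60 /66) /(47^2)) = 3692428632 /2891581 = 1276.96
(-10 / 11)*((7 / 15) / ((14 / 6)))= -2 / 11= -0.18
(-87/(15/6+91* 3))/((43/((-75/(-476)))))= -225/194446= -0.00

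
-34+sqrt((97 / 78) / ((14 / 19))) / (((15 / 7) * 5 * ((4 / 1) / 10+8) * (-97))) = -34 - sqrt(503139) / 4766580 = -34.00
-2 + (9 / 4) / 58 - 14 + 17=241 / 232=1.04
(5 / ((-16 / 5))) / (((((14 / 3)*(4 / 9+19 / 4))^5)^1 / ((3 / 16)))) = -1076168025 / 30745971462444392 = -0.00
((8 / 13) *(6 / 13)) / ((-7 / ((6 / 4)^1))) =-72 / 1183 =-0.06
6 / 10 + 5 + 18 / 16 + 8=589 / 40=14.72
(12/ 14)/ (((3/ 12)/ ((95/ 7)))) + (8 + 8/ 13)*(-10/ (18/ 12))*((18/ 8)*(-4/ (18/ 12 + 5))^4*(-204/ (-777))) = 28046788200/ 673154209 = 41.66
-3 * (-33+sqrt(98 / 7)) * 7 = 693 -21 * sqrt(14) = 614.43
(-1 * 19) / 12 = -19 / 12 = -1.58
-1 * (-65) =65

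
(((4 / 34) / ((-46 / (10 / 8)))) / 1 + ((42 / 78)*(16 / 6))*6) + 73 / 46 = 207369 / 20332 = 10.20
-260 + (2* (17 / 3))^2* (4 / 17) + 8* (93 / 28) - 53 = -256.21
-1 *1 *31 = -31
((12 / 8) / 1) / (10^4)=3 / 20000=0.00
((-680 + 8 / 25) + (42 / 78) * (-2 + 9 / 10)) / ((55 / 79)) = -34931983 / 35750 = -977.12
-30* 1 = -30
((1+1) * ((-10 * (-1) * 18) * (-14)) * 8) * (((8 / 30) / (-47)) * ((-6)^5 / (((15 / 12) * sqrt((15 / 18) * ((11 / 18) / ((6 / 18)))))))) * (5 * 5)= -2006581248 * sqrt(55) / 517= -28783761.73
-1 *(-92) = 92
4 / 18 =2 / 9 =0.22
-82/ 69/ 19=-82/ 1311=-0.06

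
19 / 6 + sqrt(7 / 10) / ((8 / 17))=17 *sqrt(70) / 80 + 19 / 6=4.94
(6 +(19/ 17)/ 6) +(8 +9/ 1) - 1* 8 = 1549/ 102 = 15.19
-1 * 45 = -45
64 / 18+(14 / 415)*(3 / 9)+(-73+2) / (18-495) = 245177 / 65985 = 3.72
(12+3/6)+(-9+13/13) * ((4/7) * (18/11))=773/154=5.02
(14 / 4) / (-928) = -7 / 1856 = -0.00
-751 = -751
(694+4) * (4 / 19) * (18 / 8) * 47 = 295254 / 19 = 15539.68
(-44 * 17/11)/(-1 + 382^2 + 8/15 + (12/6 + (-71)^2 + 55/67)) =-0.00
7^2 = 49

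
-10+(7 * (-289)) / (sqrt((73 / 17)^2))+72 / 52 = -455259 / 949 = -479.72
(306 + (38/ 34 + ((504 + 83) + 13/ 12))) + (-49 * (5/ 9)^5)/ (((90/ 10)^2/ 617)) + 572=470770710307/ 325241892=1447.45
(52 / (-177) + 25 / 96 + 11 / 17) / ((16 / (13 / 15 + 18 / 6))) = 571213 / 3851520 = 0.15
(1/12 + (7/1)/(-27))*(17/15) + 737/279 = 122647/50220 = 2.44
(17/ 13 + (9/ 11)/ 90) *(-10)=-1883/ 143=-13.17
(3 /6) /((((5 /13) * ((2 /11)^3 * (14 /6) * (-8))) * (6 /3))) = -51909 /8960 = -5.79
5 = 5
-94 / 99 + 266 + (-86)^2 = 758444 / 99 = 7661.05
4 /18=2 /9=0.22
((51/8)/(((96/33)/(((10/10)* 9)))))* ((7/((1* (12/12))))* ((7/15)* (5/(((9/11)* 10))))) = 100793/2560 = 39.37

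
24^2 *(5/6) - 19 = 461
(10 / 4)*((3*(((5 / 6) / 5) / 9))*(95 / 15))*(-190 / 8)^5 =-6646881.24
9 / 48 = 3 / 16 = 0.19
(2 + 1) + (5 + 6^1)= 14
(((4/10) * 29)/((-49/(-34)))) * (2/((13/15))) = 11832/637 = 18.57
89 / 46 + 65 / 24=2563 / 552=4.64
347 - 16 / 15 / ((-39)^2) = 7916789 / 22815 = 347.00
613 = 613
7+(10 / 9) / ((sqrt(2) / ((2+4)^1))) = 10 * sqrt(2) / 3+7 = 11.71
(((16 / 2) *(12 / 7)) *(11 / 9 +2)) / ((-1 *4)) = -11.05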